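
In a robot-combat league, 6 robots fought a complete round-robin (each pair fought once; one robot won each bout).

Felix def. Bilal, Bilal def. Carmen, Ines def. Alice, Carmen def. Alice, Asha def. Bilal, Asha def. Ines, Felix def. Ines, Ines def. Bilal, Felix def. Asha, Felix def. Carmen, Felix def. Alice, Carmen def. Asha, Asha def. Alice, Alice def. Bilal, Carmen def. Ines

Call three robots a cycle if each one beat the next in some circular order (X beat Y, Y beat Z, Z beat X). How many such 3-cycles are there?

3

Of the C(6,3) = 20 triples, the cyclic ones are: {Alice, Carmen, Bilal}; {Carmen, Ines, Bilal}; {Carmen, Asha, Bilal}.
That is 3.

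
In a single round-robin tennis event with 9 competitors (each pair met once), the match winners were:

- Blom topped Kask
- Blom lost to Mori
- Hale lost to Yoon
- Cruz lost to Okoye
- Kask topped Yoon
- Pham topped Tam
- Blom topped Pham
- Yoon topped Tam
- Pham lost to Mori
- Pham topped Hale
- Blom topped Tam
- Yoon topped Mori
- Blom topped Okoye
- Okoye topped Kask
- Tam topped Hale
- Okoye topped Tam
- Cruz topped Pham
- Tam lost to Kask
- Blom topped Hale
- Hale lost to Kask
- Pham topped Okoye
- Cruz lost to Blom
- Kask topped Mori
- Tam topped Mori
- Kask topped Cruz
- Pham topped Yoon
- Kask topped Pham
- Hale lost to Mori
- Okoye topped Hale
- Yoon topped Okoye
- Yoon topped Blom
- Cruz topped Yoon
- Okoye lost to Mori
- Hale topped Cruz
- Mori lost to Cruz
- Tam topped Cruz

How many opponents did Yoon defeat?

Yoon's results: beat Mori, Okoye, Hale, Blom, Tam; lost to Kask, Pham, Cruz.
That is 5 wins.

5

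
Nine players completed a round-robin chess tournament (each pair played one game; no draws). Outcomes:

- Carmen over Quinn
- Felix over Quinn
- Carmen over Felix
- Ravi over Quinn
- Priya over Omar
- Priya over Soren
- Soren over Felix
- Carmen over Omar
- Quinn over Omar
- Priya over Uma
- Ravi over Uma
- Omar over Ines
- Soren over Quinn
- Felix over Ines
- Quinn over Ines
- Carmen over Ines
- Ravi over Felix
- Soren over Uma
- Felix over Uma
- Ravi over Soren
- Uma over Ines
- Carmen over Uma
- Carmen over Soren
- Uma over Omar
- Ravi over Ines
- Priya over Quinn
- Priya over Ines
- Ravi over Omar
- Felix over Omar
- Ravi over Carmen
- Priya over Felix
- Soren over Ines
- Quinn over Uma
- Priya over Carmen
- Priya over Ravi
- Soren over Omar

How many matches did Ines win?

0

Ines' results: beat no one; lost to Uma, Soren, Quinn, Carmen, Omar, Priya, Felix, Ravi.
That is 0 wins.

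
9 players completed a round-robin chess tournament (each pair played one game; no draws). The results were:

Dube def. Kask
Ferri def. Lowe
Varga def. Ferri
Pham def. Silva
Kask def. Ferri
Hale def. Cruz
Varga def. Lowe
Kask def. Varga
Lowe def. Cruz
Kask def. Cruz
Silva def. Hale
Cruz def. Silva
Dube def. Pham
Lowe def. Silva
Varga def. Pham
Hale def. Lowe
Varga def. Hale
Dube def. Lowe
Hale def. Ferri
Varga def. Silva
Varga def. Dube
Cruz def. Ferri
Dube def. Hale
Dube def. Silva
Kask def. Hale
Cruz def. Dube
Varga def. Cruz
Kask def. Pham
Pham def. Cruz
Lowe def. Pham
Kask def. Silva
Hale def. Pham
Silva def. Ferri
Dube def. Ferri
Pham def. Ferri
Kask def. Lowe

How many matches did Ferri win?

1

Ferri's results: beat Lowe; lost to Varga, Pham, Kask, Hale, Cruz, Dube, Silva.
That is 1 win.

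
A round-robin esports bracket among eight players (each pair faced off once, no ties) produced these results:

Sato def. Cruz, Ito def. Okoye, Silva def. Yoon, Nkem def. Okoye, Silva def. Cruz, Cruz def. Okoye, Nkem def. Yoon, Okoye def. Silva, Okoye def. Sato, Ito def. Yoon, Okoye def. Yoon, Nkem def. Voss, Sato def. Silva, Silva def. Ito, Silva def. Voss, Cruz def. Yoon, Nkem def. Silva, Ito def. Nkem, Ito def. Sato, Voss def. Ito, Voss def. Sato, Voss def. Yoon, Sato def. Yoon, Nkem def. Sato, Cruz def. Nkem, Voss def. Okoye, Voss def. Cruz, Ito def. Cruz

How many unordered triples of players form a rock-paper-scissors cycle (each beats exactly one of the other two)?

Win totals: Cruz 3, Voss 5, Sato 3, Yoon 0, Silva 4, Okoye 3, Nkem 5, Ito 5.
A player with w wins dominates both others in C(w,2) triples; summing gives 3 + 10 + 3 + 0 + 6 + 3 + 10 + 10 = 45 transitive triples.
Total triples C(8,3) = 56, so cyclic triples = 56 − 45 = 11.

11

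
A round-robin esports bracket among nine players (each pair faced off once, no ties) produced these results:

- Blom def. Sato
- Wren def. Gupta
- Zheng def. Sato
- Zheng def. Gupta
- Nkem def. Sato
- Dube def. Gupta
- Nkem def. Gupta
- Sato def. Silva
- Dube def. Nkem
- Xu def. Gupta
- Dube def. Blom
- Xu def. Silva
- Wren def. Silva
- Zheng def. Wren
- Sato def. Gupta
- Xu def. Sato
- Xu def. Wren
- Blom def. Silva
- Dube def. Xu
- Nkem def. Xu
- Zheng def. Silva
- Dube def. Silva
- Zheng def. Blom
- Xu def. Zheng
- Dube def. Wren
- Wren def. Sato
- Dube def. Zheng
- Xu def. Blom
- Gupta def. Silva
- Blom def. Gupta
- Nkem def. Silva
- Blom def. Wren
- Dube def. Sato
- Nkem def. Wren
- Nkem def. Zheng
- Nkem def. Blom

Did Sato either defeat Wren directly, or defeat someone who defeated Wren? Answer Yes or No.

Sato did not beat Wren directly.
Sato beat Silva, Gupta, but each of them lost to Wren. No two-step path.

No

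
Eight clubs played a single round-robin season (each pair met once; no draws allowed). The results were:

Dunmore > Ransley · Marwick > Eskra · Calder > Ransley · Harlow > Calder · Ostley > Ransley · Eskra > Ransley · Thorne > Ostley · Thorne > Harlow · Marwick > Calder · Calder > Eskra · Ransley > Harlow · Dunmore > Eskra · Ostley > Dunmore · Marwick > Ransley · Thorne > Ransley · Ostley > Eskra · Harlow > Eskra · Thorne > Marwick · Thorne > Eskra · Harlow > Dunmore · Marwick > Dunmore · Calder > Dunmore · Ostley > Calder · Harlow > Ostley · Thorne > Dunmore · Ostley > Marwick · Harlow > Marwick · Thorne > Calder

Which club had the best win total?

Thorne

Win totals: Calder 3, Ransley 1, Thorne 7, Harlow 5, Ostley 5, Dunmore 2, Eskra 1, Marwick 4.
Thorne leads with 7 wins (next highest: 5).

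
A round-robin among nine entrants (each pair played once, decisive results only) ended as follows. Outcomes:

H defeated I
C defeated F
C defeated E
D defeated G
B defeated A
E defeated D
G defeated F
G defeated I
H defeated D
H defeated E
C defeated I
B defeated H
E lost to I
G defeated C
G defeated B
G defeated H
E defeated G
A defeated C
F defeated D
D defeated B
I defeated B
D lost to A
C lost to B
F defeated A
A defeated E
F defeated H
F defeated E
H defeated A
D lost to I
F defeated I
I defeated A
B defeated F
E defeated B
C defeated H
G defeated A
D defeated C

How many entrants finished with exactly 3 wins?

3

Win totals: A 3, B 4, C 4, D 3, E 3, F 5, G 6, H 4, I 4.
Exactly 3: A, D, E — 3 entrants.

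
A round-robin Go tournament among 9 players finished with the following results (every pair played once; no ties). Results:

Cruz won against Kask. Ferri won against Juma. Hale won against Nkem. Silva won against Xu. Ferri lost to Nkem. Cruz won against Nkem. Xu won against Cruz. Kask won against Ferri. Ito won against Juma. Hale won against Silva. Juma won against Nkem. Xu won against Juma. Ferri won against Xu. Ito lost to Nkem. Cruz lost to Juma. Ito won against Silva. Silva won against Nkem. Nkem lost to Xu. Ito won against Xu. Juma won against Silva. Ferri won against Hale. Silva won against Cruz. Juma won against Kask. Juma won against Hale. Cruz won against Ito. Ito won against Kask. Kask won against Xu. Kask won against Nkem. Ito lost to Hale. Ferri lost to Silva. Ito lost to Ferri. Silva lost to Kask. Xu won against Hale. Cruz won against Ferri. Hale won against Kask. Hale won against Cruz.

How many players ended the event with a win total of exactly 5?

Win totals: Silva 4, Kask 4, Juma 5, Ito 4, Xu 4, Nkem 2, Hale 5, Cruz 4, Ferri 4.
Exactly 5: Juma, Hale — 2 players.

2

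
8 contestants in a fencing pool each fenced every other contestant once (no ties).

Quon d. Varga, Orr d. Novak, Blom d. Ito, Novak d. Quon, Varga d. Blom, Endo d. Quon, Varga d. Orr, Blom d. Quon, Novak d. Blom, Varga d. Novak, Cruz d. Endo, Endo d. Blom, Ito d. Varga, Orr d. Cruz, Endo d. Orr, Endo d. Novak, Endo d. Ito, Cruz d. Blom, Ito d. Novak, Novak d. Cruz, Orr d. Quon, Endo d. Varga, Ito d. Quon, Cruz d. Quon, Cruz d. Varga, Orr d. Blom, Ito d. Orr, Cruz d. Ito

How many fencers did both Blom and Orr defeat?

Blom beat: Quon, Ito.
Orr beat: Blom, Quon, Novak, Cruz.
Both beat: Quon — 1.

1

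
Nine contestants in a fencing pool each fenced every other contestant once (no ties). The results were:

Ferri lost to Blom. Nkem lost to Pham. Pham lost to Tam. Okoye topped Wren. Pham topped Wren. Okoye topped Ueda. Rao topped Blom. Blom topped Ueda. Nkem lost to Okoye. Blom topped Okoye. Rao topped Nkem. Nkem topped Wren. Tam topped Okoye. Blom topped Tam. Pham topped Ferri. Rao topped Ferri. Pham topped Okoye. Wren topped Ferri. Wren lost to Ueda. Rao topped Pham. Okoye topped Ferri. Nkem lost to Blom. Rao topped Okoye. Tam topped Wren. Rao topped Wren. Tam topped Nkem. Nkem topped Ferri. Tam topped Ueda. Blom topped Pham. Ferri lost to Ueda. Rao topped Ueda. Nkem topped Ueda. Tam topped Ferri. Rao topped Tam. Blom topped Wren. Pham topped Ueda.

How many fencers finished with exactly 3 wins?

Win totals: Blom 7, Okoye 4, Ferri 0, Tam 6, Pham 5, Rao 8, Wren 1, Ueda 2, Nkem 3.
Exactly 3: Nkem — 1 fencer.

1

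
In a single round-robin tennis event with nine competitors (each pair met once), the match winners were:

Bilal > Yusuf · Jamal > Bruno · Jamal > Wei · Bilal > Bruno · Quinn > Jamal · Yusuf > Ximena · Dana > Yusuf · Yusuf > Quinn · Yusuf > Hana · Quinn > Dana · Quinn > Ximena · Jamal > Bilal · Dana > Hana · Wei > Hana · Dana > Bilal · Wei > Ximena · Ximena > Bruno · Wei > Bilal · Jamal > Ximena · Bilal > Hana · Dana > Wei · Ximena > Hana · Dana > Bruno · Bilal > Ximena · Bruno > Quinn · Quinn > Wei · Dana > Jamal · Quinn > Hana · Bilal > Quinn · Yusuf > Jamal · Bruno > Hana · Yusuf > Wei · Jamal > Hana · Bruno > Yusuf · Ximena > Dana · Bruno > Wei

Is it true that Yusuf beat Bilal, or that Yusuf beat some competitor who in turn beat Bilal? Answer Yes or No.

Yes

Yusuf did not beat Bilal directly.
Yusuf beat Wei, Quinn, Ximena, Jamal, Hana. Of those, Wei beat Bilal.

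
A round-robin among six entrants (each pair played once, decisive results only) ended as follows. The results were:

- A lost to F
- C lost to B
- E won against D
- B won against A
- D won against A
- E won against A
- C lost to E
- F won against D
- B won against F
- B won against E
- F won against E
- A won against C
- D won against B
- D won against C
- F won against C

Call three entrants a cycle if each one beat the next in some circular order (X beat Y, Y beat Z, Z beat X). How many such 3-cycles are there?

2

Of the C(6,3) = 20 triples, the cyclic ones are: {B, D, E}; {B, D, F}.
That is 2.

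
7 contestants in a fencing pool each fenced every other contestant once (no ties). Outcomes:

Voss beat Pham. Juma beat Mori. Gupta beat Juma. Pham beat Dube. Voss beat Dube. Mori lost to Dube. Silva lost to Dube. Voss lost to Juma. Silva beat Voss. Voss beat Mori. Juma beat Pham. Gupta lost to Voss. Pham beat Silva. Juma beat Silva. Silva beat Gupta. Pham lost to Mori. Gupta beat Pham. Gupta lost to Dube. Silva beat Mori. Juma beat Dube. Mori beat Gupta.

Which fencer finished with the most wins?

Win totals: Pham 2, Mori 2, Juma 5, Voss 4, Dube 3, Silva 3, Gupta 2.
Juma leads with 5 wins (next highest: 4).

Juma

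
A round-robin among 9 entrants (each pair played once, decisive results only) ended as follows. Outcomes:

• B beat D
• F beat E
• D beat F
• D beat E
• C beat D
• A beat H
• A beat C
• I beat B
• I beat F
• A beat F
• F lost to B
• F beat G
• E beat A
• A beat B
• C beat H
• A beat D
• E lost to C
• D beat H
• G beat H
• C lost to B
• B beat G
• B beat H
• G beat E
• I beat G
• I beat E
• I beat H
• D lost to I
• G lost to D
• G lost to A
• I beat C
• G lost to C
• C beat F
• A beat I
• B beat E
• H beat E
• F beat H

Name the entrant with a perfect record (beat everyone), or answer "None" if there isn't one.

Highest win total is I with 7 (out of 8 possible).
I lost to A, so no entrant went undefeated.

None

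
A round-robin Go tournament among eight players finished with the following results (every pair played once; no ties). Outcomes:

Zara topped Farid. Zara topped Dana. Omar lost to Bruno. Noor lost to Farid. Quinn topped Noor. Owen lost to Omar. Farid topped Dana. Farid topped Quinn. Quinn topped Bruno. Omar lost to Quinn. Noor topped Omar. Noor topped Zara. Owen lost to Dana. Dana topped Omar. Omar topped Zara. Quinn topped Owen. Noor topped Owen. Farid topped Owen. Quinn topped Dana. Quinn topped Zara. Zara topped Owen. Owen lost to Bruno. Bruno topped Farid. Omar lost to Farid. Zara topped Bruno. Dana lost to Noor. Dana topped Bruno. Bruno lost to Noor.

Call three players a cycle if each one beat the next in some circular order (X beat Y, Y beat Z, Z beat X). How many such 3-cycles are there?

Win totals: Quinn 6, Zara 4, Noor 5, Owen 0, Dana 3, Omar 2, Farid 5, Bruno 3.
A player with w wins dominates both others in C(w,2) triples; summing gives 15 + 6 + 10 + 0 + 3 + 1 + 10 + 3 = 48 transitive triples.
Total triples C(8,3) = 56, so cyclic triples = 56 − 48 = 8.

8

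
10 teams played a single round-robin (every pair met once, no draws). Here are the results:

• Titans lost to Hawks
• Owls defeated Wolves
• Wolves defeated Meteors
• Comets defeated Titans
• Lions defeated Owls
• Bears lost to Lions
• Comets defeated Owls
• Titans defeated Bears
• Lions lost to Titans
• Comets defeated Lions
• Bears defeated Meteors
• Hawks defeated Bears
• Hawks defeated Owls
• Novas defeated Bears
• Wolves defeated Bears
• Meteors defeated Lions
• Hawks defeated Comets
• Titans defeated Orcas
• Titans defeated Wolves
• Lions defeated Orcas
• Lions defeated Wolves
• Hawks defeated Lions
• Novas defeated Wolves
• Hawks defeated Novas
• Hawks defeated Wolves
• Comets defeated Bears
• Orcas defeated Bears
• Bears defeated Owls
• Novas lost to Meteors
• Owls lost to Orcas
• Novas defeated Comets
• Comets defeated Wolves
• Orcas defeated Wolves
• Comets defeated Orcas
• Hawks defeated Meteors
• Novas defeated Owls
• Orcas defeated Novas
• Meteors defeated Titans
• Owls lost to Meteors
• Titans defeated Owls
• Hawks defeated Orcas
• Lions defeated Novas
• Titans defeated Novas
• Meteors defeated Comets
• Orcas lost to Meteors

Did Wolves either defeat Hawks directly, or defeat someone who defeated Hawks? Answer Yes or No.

No

Wolves did not beat Hawks directly.
Wolves beat Bears, Meteors, but each of them lost to Hawks. No two-step path.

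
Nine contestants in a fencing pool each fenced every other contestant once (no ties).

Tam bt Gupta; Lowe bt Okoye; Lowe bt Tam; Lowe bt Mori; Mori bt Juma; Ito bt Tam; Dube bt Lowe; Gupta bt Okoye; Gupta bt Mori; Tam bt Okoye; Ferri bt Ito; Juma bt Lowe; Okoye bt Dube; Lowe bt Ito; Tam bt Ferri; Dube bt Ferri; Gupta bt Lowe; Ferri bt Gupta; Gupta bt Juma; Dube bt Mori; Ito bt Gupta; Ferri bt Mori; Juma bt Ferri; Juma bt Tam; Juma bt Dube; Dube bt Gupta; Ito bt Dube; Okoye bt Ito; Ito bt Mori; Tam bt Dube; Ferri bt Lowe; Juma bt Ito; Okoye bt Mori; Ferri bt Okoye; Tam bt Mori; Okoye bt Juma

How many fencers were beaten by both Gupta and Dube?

2

Gupta beat: Okoye, Mori, Juma, Lowe.
Dube beat: Gupta, Mori, Ferri, Lowe.
Both beat: Mori, Lowe — 2.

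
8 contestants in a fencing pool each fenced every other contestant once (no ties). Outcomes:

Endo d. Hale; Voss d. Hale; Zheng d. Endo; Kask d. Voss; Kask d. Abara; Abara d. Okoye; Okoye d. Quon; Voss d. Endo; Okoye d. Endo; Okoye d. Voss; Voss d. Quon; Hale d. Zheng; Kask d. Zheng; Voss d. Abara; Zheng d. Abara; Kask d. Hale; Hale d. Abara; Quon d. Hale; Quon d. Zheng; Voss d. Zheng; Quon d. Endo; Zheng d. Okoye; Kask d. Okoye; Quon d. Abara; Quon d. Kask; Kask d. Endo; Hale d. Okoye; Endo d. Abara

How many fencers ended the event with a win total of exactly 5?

2

Win totals: Quon 5, Okoye 3, Zheng 3, Endo 2, Hale 3, Voss 5, Kask 6, Abara 1.
Exactly 5: Quon, Voss — 2 fencers.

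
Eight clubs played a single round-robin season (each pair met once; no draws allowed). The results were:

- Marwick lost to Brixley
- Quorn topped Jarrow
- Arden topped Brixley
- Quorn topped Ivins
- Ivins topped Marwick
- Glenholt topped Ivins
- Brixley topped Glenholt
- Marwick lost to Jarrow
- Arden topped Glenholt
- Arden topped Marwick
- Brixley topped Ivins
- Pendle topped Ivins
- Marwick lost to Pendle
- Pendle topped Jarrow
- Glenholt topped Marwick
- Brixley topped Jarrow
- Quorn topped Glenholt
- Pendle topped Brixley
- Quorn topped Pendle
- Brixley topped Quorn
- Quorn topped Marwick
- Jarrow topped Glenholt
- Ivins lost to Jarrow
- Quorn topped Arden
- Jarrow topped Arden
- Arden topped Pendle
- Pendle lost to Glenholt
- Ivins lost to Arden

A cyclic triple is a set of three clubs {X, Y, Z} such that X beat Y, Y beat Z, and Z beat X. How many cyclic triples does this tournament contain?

6

Win totals: Glenholt 3, Arden 5, Pendle 4, Marwick 0, Brixley 5, Quorn 6, Ivins 1, Jarrow 4.
A club with w wins dominates both others in C(w,2) triples; summing gives 3 + 10 + 6 + 0 + 10 + 15 + 0 + 6 = 50 transitive triples.
Total triples C(8,3) = 56, so cyclic triples = 56 − 50 = 6.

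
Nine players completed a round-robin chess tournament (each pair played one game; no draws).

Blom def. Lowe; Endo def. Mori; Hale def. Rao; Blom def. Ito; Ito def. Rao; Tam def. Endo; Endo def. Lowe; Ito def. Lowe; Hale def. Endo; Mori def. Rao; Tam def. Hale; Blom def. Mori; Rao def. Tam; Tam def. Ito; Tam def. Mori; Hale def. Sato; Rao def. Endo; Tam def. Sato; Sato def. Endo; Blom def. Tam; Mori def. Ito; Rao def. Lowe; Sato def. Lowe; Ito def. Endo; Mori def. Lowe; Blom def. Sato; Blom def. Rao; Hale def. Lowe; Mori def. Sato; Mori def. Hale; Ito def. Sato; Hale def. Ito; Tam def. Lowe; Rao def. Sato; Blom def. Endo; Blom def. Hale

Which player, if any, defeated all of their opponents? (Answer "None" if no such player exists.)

Blom has 8 wins out of 8 opponents — a perfect record.

Blom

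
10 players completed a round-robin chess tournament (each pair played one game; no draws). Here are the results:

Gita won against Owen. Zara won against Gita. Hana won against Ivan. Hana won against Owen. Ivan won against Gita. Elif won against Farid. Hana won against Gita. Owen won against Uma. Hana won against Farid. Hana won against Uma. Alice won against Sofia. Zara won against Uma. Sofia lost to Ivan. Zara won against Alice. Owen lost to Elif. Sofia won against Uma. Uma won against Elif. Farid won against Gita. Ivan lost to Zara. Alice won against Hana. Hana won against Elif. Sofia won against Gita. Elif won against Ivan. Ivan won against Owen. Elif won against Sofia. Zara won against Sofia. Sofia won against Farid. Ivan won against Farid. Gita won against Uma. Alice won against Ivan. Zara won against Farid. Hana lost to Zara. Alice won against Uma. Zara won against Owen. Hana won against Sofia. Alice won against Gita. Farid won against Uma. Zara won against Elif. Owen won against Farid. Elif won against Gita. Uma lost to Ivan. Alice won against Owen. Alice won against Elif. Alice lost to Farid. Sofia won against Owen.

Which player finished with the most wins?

Zara

Win totals: Alice 7, Zara 9, Ivan 5, Gita 2, Sofia 4, Hana 7, Elif 5, Farid 3, Uma 1, Owen 2.
Zara leads with 9 wins (next highest: 7).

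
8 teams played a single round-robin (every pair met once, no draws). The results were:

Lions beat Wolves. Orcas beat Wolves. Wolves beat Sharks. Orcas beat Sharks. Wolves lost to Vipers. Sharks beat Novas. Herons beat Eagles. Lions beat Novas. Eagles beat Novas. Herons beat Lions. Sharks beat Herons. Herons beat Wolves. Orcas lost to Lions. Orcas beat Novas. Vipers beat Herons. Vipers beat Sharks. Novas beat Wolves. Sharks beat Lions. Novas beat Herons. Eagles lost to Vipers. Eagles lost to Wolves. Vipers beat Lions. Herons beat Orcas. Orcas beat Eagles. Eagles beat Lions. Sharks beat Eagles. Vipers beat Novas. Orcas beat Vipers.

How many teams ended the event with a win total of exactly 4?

2

Win totals: Herons 4, Lions 3, Eagles 2, Novas 2, Sharks 4, Orcas 5, Vipers 6, Wolves 2.
Exactly 4: Herons, Sharks — 2 teams.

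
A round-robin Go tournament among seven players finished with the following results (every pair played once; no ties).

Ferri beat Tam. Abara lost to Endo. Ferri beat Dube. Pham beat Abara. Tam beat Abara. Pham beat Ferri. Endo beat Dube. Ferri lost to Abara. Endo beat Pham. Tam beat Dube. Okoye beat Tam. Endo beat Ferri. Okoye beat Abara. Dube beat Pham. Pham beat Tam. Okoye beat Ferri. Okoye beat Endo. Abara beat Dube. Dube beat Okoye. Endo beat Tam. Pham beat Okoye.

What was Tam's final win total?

Tam's results: beat Abara, Dube; lost to Pham, Ferri, Okoye, Endo.
That is 2 wins.

2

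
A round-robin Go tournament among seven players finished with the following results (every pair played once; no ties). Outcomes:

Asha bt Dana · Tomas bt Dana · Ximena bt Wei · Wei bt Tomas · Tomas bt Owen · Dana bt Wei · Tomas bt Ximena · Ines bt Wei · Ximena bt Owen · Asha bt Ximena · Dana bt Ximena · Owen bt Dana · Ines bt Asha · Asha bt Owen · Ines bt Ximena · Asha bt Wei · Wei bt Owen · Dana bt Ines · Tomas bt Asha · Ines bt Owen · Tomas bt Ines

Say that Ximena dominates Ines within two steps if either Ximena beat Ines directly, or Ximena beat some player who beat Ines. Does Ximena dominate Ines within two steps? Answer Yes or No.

Ximena did not beat Ines directly.
Ximena beat Owen, Wei, but each of them lost to Ines. No two-step path.

No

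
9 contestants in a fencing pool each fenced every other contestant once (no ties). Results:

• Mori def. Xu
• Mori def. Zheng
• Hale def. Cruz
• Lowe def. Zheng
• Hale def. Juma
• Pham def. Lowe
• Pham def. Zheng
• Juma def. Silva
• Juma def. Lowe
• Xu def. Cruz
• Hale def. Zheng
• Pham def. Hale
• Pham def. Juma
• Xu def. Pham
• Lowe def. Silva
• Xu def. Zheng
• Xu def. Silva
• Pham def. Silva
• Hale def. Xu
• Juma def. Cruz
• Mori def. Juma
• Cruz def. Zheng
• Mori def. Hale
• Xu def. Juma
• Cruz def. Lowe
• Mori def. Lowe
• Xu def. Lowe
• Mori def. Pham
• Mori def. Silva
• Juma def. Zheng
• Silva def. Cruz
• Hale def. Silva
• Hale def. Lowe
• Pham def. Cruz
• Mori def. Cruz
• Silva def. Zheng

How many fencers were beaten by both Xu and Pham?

5

Xu beat: Zheng, Lowe, Silva, Cruz, Pham, Juma.
Pham beat: Zheng, Lowe, Silva, Cruz, Hale, Juma.
Both beat: Zheng, Lowe, Silva, Cruz, Juma — 5.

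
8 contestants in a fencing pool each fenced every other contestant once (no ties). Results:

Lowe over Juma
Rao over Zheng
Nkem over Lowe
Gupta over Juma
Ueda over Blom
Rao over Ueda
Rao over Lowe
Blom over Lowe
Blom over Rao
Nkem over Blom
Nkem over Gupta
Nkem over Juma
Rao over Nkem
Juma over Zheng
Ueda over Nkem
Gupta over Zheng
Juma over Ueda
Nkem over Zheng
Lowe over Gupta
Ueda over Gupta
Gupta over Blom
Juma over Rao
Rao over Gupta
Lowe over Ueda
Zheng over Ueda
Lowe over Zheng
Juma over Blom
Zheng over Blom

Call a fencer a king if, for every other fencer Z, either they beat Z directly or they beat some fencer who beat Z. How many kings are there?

Nkem reaches everyone (king).
Zheng cannot reach Juma in two steps.
Juma reaches everyone (king).
Gupta cannot reach Nkem in two steps.
Rao reaches everyone (king).
Lowe reaches everyone (king).
Blom reaches everyone (king).
Ueda reaches everyone (king).
Kings: Nkem, Juma, Rao, Lowe, Blom, Ueda — 6.

6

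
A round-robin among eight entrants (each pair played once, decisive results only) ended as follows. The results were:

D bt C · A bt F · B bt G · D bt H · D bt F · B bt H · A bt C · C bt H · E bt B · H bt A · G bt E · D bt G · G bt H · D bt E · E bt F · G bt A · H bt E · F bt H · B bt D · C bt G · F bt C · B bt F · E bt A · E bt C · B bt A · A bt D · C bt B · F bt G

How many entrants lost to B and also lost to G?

B beat: A, D, F, G, H.
G beat: A, E, H.
Both beat: A, H — 2.

2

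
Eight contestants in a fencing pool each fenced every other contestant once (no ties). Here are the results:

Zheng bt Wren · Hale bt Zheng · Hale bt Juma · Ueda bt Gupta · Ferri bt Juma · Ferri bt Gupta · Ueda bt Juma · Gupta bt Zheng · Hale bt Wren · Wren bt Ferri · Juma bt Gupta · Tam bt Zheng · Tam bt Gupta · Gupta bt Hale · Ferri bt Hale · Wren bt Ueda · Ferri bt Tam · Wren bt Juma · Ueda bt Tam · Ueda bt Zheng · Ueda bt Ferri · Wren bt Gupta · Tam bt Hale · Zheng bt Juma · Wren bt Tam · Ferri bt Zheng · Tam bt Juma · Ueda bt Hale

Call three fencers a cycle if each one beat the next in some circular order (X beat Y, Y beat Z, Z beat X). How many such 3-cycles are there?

10

Win totals: Ferri 5, Wren 5, Tam 4, Gupta 2, Juma 1, Ueda 6, Hale 3, Zheng 2.
A fencer with w wins dominates both others in C(w,2) triples; summing gives 10 + 10 + 6 + 1 + 0 + 15 + 3 + 1 = 46 transitive triples.
Total triples C(8,3) = 56, so cyclic triples = 56 − 46 = 10.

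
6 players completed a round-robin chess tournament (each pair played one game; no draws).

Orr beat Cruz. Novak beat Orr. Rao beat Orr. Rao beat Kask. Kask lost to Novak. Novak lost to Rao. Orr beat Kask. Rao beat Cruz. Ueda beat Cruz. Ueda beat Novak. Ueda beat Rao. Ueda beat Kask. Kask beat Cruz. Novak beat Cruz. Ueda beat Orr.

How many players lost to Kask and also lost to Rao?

Kask beat: Cruz.
Rao beat: Cruz, Orr, Novak, Kask.
Both beat: Cruz — 1.

1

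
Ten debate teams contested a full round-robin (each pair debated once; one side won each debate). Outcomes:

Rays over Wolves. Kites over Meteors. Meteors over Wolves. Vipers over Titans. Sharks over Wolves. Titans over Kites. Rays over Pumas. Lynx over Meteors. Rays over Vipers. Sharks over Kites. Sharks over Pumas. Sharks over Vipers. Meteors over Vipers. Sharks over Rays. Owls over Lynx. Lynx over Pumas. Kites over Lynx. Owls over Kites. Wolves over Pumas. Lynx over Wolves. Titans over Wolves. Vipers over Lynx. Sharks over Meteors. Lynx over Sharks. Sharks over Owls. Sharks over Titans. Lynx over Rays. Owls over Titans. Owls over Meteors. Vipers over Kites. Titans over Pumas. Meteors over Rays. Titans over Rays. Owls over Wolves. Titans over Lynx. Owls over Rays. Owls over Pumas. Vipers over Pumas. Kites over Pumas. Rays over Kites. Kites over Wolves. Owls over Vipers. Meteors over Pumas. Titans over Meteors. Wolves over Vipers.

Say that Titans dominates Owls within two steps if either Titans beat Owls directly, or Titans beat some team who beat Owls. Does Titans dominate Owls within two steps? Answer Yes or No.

No

Titans did not beat Owls directly.
Titans beat Kites, Pumas, Meteors, Wolves, Rays, Lynx, but each of them lost to Owls. No two-step path.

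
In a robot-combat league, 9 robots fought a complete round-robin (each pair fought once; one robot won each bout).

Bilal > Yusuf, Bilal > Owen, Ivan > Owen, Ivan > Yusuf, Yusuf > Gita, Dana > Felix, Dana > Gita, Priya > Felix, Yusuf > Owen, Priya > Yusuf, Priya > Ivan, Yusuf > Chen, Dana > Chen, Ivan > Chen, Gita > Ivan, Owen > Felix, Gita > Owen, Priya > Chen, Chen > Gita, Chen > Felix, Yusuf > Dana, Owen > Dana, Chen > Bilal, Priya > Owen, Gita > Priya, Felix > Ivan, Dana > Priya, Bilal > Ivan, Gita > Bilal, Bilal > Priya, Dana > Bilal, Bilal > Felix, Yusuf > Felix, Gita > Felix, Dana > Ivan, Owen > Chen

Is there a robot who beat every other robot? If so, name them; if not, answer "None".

Highest win total is Dana with 6 (out of 8 possible).
Dana lost to Owen, Yusuf, so no robot went undefeated.

None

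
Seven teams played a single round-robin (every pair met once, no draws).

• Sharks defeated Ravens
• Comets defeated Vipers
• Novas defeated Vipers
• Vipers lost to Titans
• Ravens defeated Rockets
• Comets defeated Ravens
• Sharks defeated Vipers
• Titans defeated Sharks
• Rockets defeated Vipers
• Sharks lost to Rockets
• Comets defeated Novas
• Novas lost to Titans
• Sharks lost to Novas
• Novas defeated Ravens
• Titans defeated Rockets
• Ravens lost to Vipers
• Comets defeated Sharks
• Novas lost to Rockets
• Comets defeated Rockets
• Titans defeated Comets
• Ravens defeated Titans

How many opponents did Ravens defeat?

Ravens' results: beat Titans, Rockets; lost to Comets, Vipers, Sharks, Novas.
That is 2 wins.

2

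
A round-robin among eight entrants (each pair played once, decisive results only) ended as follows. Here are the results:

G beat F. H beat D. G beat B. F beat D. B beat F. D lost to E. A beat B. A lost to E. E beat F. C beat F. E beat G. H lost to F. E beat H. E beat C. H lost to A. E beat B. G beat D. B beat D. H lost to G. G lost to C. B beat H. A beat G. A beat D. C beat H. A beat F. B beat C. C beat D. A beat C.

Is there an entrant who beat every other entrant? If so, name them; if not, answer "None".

E

E has 7 wins out of 7 opponents — a perfect record.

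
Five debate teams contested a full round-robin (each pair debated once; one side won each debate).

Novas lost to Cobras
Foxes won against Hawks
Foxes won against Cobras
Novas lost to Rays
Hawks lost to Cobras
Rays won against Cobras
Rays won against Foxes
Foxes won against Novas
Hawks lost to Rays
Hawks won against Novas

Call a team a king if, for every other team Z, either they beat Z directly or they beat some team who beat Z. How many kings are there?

Rays reaches everyone (king).
Foxes cannot reach Rays in two steps.
Novas cannot reach Rays, Foxes, Cobras, Hawks in two steps.
Cobras cannot reach Rays, Foxes in two steps.
Hawks cannot reach Rays, Foxes, Cobras in two steps.
Kings: Rays — 1.

1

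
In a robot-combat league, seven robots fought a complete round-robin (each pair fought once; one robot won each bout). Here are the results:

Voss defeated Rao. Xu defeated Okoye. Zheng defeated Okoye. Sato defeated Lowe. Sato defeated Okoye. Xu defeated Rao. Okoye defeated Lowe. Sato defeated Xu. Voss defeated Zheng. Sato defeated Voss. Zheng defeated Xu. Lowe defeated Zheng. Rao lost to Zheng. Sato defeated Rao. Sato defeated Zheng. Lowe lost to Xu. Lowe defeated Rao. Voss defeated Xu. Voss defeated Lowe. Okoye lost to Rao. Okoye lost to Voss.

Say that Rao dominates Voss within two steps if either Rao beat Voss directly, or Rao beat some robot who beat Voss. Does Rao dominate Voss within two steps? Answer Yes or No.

Rao did not beat Voss directly.
Rao beat Okoye, but each of them lost to Voss. No two-step path.

No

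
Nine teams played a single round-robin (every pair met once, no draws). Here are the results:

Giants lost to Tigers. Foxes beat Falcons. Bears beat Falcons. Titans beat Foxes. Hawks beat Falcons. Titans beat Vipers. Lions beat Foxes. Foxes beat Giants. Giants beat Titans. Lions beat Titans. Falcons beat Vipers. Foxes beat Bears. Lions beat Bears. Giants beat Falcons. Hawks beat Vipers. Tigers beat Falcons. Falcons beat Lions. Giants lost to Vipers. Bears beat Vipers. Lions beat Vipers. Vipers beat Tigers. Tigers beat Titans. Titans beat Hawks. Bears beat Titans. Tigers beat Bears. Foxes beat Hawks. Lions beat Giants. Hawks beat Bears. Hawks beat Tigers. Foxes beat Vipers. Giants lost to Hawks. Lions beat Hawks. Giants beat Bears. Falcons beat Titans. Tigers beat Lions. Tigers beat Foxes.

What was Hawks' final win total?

5

Hawks' results: beat Bears, Tigers, Giants, Vipers, Falcons; lost to Foxes, Titans, Lions.
That is 5 wins.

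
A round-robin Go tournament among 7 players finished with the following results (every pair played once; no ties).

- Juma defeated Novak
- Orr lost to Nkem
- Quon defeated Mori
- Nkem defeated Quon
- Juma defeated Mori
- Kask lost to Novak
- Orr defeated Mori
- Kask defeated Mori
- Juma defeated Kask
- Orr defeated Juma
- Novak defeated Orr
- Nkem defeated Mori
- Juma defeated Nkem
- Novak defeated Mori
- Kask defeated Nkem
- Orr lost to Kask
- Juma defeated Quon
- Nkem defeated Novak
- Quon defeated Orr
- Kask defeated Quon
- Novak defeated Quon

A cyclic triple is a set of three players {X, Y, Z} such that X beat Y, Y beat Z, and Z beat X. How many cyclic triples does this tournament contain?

Win totals: Novak 4, Juma 5, Quon 2, Nkem 4, Mori 0, Kask 4, Orr 2.
A player with w wins dominates both others in C(w,2) triples; summing gives 6 + 10 + 1 + 6 + 0 + 6 + 1 = 30 transitive triples.
Total triples C(7,3) = 35, so cyclic triples = 35 − 30 = 5.

5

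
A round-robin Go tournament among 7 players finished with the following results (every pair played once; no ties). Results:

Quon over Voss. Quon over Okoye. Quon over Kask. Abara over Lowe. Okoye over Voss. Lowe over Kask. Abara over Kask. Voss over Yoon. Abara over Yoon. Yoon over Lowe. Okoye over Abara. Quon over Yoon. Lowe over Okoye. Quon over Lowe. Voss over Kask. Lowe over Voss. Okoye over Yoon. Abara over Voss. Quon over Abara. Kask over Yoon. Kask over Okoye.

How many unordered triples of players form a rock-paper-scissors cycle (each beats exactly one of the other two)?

Win totals: Yoon 1, Kask 2, Lowe 3, Quon 6, Voss 2, Okoye 3, Abara 4.
A player with w wins dominates both others in C(w,2) triples; summing gives 0 + 1 + 3 + 15 + 1 + 3 + 6 = 29 transitive triples.
Total triples C(7,3) = 35, so cyclic triples = 35 − 29 = 6.

6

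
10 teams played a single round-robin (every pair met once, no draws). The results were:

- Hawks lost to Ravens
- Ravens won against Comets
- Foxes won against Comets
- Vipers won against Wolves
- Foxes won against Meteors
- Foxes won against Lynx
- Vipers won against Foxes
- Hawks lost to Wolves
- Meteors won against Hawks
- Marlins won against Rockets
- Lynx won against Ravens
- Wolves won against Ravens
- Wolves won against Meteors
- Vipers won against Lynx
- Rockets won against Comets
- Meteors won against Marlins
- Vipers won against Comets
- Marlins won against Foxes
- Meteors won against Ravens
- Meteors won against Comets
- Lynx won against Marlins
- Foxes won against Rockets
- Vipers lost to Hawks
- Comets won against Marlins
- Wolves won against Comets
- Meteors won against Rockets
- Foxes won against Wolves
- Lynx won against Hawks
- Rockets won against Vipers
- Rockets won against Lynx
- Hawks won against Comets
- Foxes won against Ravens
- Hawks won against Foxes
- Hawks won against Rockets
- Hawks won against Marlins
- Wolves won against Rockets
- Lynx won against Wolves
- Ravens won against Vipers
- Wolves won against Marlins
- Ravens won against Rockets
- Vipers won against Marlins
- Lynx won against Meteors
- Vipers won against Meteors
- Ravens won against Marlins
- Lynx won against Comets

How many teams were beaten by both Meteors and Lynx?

Meteors beat: Comets, Marlins, Rockets, Hawks, Ravens.
Lynx beat: Comets, Meteors, Wolves, Marlins, Hawks, Ravens.
Both beat: Comets, Marlins, Hawks, Ravens — 4.

4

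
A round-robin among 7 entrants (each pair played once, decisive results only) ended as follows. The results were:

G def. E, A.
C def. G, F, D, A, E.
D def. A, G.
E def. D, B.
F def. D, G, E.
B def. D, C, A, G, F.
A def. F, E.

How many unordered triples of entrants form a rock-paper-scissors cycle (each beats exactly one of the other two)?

Win totals: A 2, B 5, C 5, D 2, E 2, F 3, G 2.
An entrant with w wins dominates both others in C(w,2) triples; summing gives 1 + 10 + 10 + 1 + 1 + 3 + 1 = 27 transitive triples.
Total triples C(7,3) = 35, so cyclic triples = 35 − 27 = 8.

8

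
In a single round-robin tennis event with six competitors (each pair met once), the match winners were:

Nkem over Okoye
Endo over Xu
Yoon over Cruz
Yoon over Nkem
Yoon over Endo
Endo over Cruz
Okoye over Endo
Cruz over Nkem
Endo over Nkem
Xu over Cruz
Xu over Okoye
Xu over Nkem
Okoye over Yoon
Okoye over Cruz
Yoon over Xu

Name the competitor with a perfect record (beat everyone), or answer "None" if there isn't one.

Highest win total is Yoon with 4 (out of 5 possible).
Yoon lost to Okoye, so no competitor went undefeated.

None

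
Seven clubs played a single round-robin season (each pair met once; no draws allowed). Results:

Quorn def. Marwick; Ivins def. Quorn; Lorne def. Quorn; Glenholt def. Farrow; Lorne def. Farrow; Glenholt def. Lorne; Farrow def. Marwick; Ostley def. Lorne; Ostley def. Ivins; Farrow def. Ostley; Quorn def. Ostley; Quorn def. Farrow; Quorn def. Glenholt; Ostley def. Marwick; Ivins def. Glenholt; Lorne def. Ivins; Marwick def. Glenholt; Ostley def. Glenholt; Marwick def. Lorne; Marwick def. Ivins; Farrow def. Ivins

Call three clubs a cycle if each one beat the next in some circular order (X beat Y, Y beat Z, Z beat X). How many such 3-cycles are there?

Win totals: Lorne 3, Farrow 3, Ostley 4, Quorn 4, Glenholt 2, Ivins 2, Marwick 3.
A club with w wins dominates both others in C(w,2) triples; summing gives 3 + 3 + 6 + 6 + 1 + 1 + 3 = 23 transitive triples.
Total triples C(7,3) = 35, so cyclic triples = 35 − 23 = 12.

12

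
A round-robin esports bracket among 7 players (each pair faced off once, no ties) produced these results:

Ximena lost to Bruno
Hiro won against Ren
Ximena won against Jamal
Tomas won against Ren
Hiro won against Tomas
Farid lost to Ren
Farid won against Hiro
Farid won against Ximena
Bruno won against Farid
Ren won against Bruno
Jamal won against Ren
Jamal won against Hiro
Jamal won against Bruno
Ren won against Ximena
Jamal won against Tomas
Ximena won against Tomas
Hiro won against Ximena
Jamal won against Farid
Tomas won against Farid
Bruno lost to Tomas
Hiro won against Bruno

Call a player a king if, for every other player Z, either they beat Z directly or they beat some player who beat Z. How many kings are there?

Ximena reaches everyone (king).
Jamal reaches everyone (king).
Hiro reaches everyone (king).
Ren reaches everyone (king).
Bruno cannot reach Ren in two steps.
Farid reaches everyone (king).
Tomas cannot reach Jamal in two steps.
Kings: Ximena, Jamal, Hiro, Ren, Farid — 5.

5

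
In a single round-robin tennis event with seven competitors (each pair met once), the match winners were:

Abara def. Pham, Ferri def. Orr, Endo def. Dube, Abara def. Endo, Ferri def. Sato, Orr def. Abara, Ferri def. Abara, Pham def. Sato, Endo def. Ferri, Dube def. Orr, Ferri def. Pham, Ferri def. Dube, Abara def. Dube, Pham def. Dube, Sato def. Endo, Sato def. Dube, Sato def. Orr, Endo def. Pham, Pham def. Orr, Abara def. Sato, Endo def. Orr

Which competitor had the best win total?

Ferri

Win totals: Orr 1, Ferri 5, Sato 3, Endo 4, Abara 4, Dube 1, Pham 3.
Ferri leads with 5 wins (next highest: 4).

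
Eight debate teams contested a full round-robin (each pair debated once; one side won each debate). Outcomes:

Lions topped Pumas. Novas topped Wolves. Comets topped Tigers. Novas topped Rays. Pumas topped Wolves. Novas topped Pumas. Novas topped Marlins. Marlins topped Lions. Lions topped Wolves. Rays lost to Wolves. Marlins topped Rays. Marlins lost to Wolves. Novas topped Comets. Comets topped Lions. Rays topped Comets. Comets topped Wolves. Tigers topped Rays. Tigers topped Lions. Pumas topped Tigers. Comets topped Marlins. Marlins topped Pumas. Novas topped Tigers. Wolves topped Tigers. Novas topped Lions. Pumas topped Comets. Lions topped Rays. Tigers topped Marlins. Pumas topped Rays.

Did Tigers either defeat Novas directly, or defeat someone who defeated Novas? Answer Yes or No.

Tigers did not beat Novas directly.
Tigers beat Rays, Lions, Marlins, but each of them lost to Novas. No two-step path.

No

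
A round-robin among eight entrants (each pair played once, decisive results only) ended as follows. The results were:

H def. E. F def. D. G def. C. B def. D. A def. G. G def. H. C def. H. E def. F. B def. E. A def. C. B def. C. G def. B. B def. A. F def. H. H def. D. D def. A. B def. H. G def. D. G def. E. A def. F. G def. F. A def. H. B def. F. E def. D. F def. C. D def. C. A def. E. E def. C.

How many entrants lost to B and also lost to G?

5

B beat: A, C, D, E, F, H.
G beat: B, C, D, E, F, H.
Both beat: C, D, E, F, H — 5.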